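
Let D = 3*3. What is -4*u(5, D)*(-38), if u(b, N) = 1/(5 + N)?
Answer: 76/7 ≈ 10.857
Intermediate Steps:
D = 9
-4*u(5, D)*(-38) = -4/(5 + 9)*(-38) = -4/14*(-38) = -4*1/14*(-38) = -2/7*(-38) = 76/7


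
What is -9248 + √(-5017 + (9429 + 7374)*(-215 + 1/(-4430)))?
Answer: -9248 + I*√70996329421090/4430 ≈ -9248.0 + 1902.0*I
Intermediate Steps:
-9248 + √(-5017 + (9429 + 7374)*(-215 + 1/(-4430))) = -9248 + √(-5017 + 16803*(-215 - 1/4430)) = -9248 + √(-5017 + 16803*(-952451/4430)) = -9248 + √(-5017 - 16004034153/4430) = -9248 + √(-16026259463/4430) = -9248 + I*√70996329421090/4430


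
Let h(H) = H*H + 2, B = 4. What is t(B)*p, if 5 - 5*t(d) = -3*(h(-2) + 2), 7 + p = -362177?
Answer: -10503336/5 ≈ -2.1007e+6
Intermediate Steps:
p = -362184 (p = -7 - 362177 = -362184)
h(H) = 2 + H² (h(H) = H² + 2 = 2 + H²)
t(d) = 29/5 (t(d) = 1 - (-3)*((2 + (-2)²) + 2)/5 = 1 - (-3)*((2 + 4) + 2)/5 = 1 - (-3)*(6 + 2)/5 = 1 - (-3)*8/5 = 1 - ⅕*(-24) = 1 + 24/5 = 29/5)
t(B)*p = (29/5)*(-362184) = -10503336/5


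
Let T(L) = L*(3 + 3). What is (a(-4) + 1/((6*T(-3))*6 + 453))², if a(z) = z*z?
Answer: 9728161/38025 ≈ 255.84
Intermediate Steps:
a(z) = z²
T(L) = 6*L (T(L) = L*6 = 6*L)
(a(-4) + 1/((6*T(-3))*6 + 453))² = ((-4)² + 1/((6*(6*(-3)))*6 + 453))² = (16 + 1/((6*(-18))*6 + 453))² = (16 + 1/(-108*6 + 453))² = (16 + 1/(-648 + 453))² = (16 + 1/(-195))² = (16 - 1/195)² = (3119/195)² = 9728161/38025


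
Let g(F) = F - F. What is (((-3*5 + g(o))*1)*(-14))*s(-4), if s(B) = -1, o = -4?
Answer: -210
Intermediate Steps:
g(F) = 0
(((-3*5 + g(o))*1)*(-14))*s(-4) = (((-3*5 + 0)*1)*(-14))*(-1) = (((-15 + 0)*1)*(-14))*(-1) = (-15*1*(-14))*(-1) = -15*(-14)*(-1) = 210*(-1) = -210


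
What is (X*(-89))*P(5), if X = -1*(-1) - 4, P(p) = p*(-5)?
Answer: -6675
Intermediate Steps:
P(p) = -5*p
X = -3 (X = 1 - 4 = -3)
(X*(-89))*P(5) = (-3*(-89))*(-5*5) = 267*(-25) = -6675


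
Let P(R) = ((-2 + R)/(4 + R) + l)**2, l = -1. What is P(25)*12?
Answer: 432/841 ≈ 0.51367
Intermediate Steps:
P(R) = (-1 + (-2 + R)/(4 + R))**2 (P(R) = ((-2 + R)/(4 + R) - 1)**2 = (-1 + (-2 + R)/(4 + R))**2)
P(25)*12 = (36/(4 + 25)**2)*12 = (36/29**2)*12 = (36*(1/841))*12 = (36/841)*12 = 432/841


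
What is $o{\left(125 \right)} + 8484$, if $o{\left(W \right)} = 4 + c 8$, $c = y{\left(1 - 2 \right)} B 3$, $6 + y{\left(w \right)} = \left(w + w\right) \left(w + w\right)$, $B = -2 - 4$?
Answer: $8776$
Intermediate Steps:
$B = -6$ ($B = -2 - 4 = -6$)
$y{\left(w \right)} = -6 + 4 w^{2}$ ($y{\left(w \right)} = -6 + \left(w + w\right) \left(w + w\right) = -6 + 2 w 2 w = -6 + 4 w^{2}$)
$c = 36$ ($c = \left(-6 + 4 \left(1 - 2\right)^{2}\right) \left(-6\right) 3 = \left(-6 + 4 \left(-1\right)^{2}\right) \left(-6\right) 3 = \left(-6 + 4 \cdot 1\right) \left(-6\right) 3 = \left(-6 + 4\right) \left(-6\right) 3 = \left(-2\right) \left(-6\right) 3 = 12 \cdot 3 = 36$)
$o{\left(W \right)} = 292$ ($o{\left(W \right)} = 4 + 36 \cdot 8 = 4 + 288 = 292$)
$o{\left(125 \right)} + 8484 = 292 + 8484 = 8776$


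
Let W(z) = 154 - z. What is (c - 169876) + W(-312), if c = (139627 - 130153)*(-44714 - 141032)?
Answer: -1759927014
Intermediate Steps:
c = -1759757604 (c = 9474*(-185746) = -1759757604)
(c - 169876) + W(-312) = (-1759757604 - 169876) + (154 - 1*(-312)) = -1759927480 + (154 + 312) = -1759927480 + 466 = -1759927014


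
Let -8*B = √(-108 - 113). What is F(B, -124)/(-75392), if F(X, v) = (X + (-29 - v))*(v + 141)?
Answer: -85/3968 + 17*I*√221/603136 ≈ -0.021421 + 0.00041902*I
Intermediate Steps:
B = -I*√221/8 (B = -√(-108 - 113)/8 = -I*√221/8 ≈ -1.8583*I)
F(X, v) = (141 + v)*(-29 + X - v) (F(X, v) = (-29 + X - v)*(141 + v) = (141 + v)*(-29 + X - v))
F(B, -124)/(-75392) = (-4089 - 1*(-124)² - 170*(-124) + 141*(-I*√221/8) - I*√221/8*(-124))/(-75392) = (-4089 - 1*15376 + 21080 - 141*I*√221/8 + 31*I*√221/2)*(-1/75392) = (-4089 - 15376 + 21080 - 141*I*√221/8 + 31*I*√221/2)*(-1/75392) = (1615 - 17*I*√221/8)*(-1/75392) = -85/3968 + 17*I*√221/603136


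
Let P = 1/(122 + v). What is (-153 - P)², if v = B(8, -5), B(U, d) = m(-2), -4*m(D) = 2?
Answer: 1382426761/59049 ≈ 23412.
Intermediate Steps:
m(D) = -½ (m(D) = -¼*2 = -½)
B(U, d) = -½
v = -½ ≈ -0.50000
P = 2/243 (P = 1/(122 - ½) = 1/(243/2) = 2/243 ≈ 0.0082304)
(-153 - P)² = (-153 - 1*2/243)² = (-153 - 2/243)² = (-37181/243)² = 1382426761/59049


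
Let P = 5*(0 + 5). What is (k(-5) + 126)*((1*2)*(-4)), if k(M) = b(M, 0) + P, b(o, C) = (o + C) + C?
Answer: -1168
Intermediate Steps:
b(o, C) = o + 2*C (b(o, C) = (C + o) + C = o + 2*C)
P = 25 (P = 5*5 = 25)
k(M) = 25 + M (k(M) = (M + 2*0) + 25 = (M + 0) + 25 = M + 25 = 25 + M)
(k(-5) + 126)*((1*2)*(-4)) = ((25 - 5) + 126)*((1*2)*(-4)) = (20 + 126)*(2*(-4)) = 146*(-8) = -1168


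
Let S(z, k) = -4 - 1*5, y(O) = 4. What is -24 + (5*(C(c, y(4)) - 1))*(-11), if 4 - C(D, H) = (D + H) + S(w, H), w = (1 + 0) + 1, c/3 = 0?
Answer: -464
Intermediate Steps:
c = 0 (c = 3*0 = 0)
w = 2 (w = 1 + 1 = 2)
S(z, k) = -9 (S(z, k) = -4 - 5 = -9)
C(D, H) = 13 - D - H (C(D, H) = 4 - ((D + H) - 9) = 4 - (-9 + D + H) = 4 + (9 - D - H) = 13 - D - H)
-24 + (5*(C(c, y(4)) - 1))*(-11) = -24 + (5*((13 - 1*0 - 1*4) - 1))*(-11) = -24 + (5*((13 + 0 - 4) - 1))*(-11) = -24 + (5*(9 - 1))*(-11) = -24 + (5*8)*(-11) = -24 + 40*(-11) = -24 - 440 = -464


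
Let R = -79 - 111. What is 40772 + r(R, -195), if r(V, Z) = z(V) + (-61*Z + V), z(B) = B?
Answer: 52287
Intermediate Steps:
R = -190
r(V, Z) = -61*Z + 2*V (r(V, Z) = V + (-61*Z + V) = V + (V - 61*Z) = -61*Z + 2*V)
40772 + r(R, -195) = 40772 + (-61*(-195) + 2*(-190)) = 40772 + (11895 - 380) = 40772 + 11515 = 52287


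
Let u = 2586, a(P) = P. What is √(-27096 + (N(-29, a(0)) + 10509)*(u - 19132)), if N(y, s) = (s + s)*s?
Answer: I*√173909010 ≈ 13187.0*I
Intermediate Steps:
N(y, s) = 2*s² (N(y, s) = (2*s)*s = 2*s²)
√(-27096 + (N(-29, a(0)) + 10509)*(u - 19132)) = √(-27096 + (2*0² + 10509)*(2586 - 19132)) = √(-27096 + (2*0 + 10509)*(-16546)) = √(-27096 + (0 + 10509)*(-16546)) = √(-27096 + 10509*(-16546)) = √(-27096 - 173881914) = √(-173909010) = I*√173909010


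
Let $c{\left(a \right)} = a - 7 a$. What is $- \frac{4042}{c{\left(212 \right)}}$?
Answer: $\frac{2021}{636} \approx 3.1777$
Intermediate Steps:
$c{\left(a \right)} = - 6 a$
$- \frac{4042}{c{\left(212 \right)}} = - \frac{4042}{\left(-6\right) 212} = - \frac{4042}{-1272} = \left(-4042\right) \left(- \frac{1}{1272}\right) = \frac{2021}{636}$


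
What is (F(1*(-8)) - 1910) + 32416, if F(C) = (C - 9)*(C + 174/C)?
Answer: 124047/4 ≈ 31012.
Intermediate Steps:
F(C) = (-9 + C)*(C + 174/C)
(F(1*(-8)) - 1910) + 32416 = ((174 + (1*(-8))**2 - 1566/(1*(-8)) - 9*(-8)) - 1910) + 32416 = ((174 + (-8)**2 - 1566/(-8) - 9*(-8)) - 1910) + 32416 = ((174 + 64 - 1566*(-1/8) + 72) - 1910) + 32416 = ((174 + 64 + 783/4 + 72) - 1910) + 32416 = (2023/4 - 1910) + 32416 = -5617/4 + 32416 = 124047/4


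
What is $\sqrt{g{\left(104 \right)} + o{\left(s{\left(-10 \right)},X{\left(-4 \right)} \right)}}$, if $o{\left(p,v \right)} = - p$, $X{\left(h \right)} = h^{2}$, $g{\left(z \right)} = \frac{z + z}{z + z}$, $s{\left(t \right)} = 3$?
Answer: $i \sqrt{2} \approx 1.4142 i$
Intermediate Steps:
$g{\left(z \right)} = 1$ ($g{\left(z \right)} = \frac{2 z}{2 z} = 2 z \frac{1}{2 z} = 1$)
$\sqrt{g{\left(104 \right)} + o{\left(s{\left(-10 \right)},X{\left(-4 \right)} \right)}} = \sqrt{1 - 3} = \sqrt{-2} = i \sqrt{2}$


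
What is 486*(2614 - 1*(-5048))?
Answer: 3723732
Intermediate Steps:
486*(2614 - 1*(-5048)) = 486*(2614 + 5048) = 486*7662 = 3723732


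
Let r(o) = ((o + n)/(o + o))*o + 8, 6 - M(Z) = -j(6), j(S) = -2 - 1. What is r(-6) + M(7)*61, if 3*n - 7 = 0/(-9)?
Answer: 1135/6 ≈ 189.17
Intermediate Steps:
j(S) = -3
n = 7/3 (n = 7/3 + (0/(-9))/3 = 7/3 + (0*(-⅑))/3 = 7/3 + (⅓)*0 = 7/3 + 0 = 7/3 ≈ 2.3333)
M(Z) = 3 (M(Z) = 6 - (-1)*(-3) = 6 - 1*3 = 6 - 3 = 3)
r(o) = 55/6 + o/2 (r(o) = ((o + 7/3)/(o + o))*o + 8 = ((7/3 + o)/((2*o)))*o + 8 = ((7/3 + o)*(1/(2*o)))*o + 8 = ((7/3 + o)/(2*o))*o + 8 = (7/6 + o/2) + 8 = 55/6 + o/2)
r(-6) + M(7)*61 = (55/6 + (½)*(-6)) + 3*61 = (55/6 - 3) + 183 = 37/6 + 183 = 1135/6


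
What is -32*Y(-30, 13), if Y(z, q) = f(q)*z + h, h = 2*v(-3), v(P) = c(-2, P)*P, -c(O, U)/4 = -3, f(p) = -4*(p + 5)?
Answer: -66816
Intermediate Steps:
f(p) = -20 - 4*p (f(p) = -4*(5 + p) = -20 - 4*p)
c(O, U) = 12 (c(O, U) = -4*(-3) = 12)
v(P) = 12*P
h = -72 (h = 2*(12*(-3)) = 2*(-36) = -72)
Y(z, q) = -72 + z*(-20 - 4*q) (Y(z, q) = (-20 - 4*q)*z - 72 = z*(-20 - 4*q) - 72 = -72 + z*(-20 - 4*q))
-32*Y(-30, 13) = -32*(-72 - 4*(-30)*(5 + 13)) = -32*(-72 - 4*(-30)*18) = -32*(-72 + 2160) = -32*2088 = -66816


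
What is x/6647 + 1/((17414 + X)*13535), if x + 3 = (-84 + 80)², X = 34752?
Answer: 9178875177/4693226086070 ≈ 0.0019558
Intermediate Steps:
x = 13 (x = -3 + (-84 + 80)² = -3 + (-4)² = -3 + 16 = 13)
x/6647 + 1/((17414 + X)*13535) = 13/6647 + 1/((17414 + 34752)*13535) = 13*(1/6647) + (1/13535)/52166 = 13/6647 + (1/52166)*(1/13535) = 13/6647 + 1/706066810 = 9178875177/4693226086070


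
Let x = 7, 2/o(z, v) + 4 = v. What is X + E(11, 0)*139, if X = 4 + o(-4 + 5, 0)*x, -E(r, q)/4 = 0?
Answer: ½ ≈ 0.50000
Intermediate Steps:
o(z, v) = 2/(-4 + v)
E(r, q) = 0 (E(r, q) = -4*0 = 0)
X = ½ (X = 4 + (2/(-4 + 0))*7 = 4 + (2/(-4))*7 = 4 + (2*(-¼))*7 = 4 - ½*7 = 4 - 7/2 = ½ ≈ 0.50000)
X + E(11, 0)*139 = ½ + 0*139 = ½ + 0 = ½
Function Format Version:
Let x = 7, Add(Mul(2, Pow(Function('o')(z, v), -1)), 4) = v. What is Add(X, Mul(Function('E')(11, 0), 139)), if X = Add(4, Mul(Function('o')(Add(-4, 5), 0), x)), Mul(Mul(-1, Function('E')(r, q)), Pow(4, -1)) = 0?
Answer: Rational(1, 2) ≈ 0.50000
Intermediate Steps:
Function('o')(z, v) = Mul(2, Pow(Add(-4, v), -1))
Function('E')(r, q) = 0 (Function('E')(r, q) = Mul(-4, 0) = 0)
X = Rational(1, 2) (X = Add(4, Mul(Mul(2, Pow(Add(-4, 0), -1)), 7)) = Add(4, Mul(Mul(2, Pow(-4, -1)), 7)) = Add(4, Mul(Mul(2, Rational(-1, 4)), 7)) = Add(4, Mul(Rational(-1, 2), 7)) = Add(4, Rational(-7, 2)) = Rational(1, 2) ≈ 0.50000)
Add(X, Mul(Function('E')(11, 0), 139)) = Add(Rational(1, 2), Mul(0, 139)) = Add(Rational(1, 2), 0) = Rational(1, 2)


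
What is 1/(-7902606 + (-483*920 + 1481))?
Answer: -1/8345485 ≈ -1.1983e-7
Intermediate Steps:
1/(-7902606 + (-483*920 + 1481)) = 1/(-7902606 + (-444360 + 1481)) = 1/(-7902606 - 442879) = 1/(-8345485) = -1/8345485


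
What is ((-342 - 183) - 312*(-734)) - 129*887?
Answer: 114060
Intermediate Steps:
((-342 - 183) - 312*(-734)) - 129*887 = (-525 + 229008) - 1*114423 = 228483 - 114423 = 114060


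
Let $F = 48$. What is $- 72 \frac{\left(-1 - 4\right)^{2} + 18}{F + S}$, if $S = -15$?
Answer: $- \frac{1032}{11} \approx -93.818$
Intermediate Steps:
$- 72 \frac{\left(-1 - 4\right)^{2} + 18}{F + S} = - 72 \frac{\left(-1 - 4\right)^{2} + 18}{48 - 15} = - 72 \frac{\left(-5\right)^{2} + 18}{33} = - 72 \left(25 + 18\right) \frac{1}{33} = - 72 \cdot 43 \cdot \frac{1}{33} = \left(-72\right) \frac{43}{33} = - \frac{1032}{11}$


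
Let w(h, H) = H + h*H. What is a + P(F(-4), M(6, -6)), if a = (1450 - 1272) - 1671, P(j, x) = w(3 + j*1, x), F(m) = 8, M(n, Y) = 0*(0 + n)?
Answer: -1493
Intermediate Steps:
M(n, Y) = 0 (M(n, Y) = 0*n = 0)
w(h, H) = H + H*h
P(j, x) = x*(4 + j) (P(j, x) = x*(1 + (3 + j*1)) = x*(1 + (3 + j)) = x*(4 + j))
a = -1493 (a = 178 - 1671 = -1493)
a + P(F(-4), M(6, -6)) = -1493 + 0*(4 + 8) = -1493 + 0*12 = -1493 + 0 = -1493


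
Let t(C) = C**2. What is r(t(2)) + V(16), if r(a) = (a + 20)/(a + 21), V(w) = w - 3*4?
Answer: 124/25 ≈ 4.9600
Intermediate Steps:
V(w) = -12 + w (V(w) = w - 12 = -12 + w)
r(a) = (20 + a)/(21 + a)
r(t(2)) + V(16) = (20 + 2**2)/(21 + 2**2) + (-12 + 16) = (20 + 4)/(21 + 4) + 4 = 24/25 + 4 = 124/25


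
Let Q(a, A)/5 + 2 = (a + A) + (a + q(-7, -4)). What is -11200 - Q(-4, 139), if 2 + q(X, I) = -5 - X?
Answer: -11845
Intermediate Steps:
q(X, I) = -7 - X (q(X, I) = -2 + (-5 - X) = -7 - X)
Q(a, A) = -10 + 5*A + 10*a (Q(a, A) = -10 + 5*((a + A) + (a + (-7 - 1*(-7)))) = -10 + 5*((A + a) + (a + (-7 + 7))) = -10 + 5*((A + a) + (a + 0)) = -10 + 5*((A + a) + a) = -10 + 5*(A + 2*a) = -10 + (5*A + 10*a) = -10 + 5*A + 10*a)
-11200 - Q(-4, 139) = -11200 - (-10 + 5*139 + 10*(-4)) = -11200 - (-10 + 695 - 40) = -11200 - 1*645 = -11200 - 645 = -11845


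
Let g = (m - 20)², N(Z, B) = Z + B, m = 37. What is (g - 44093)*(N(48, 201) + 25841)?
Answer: -1142846360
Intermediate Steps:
N(Z, B) = B + Z
g = 289 (g = (37 - 20)² = 17² = 289)
(g - 44093)*(N(48, 201) + 25841) = (289 - 44093)*((201 + 48) + 25841) = -43804*(249 + 25841) = -43804*26090 = -1142846360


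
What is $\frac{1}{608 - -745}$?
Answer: $\frac{1}{1353} \approx 0.0007391$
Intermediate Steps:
$\frac{1}{608 - -745} = \frac{1}{608 + 745} = \frac{1}{1353}$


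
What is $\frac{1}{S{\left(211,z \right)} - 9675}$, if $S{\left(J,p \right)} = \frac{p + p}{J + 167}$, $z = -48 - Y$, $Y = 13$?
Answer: $- \frac{189}{1828636} \approx -0.00010336$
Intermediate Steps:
$z = -61$ ($z = -48 - 13 = -61$)
$S{\left(J,p \right)} = \frac{2 p}{167 + J}$
$\frac{1}{S{\left(211,z \right)} - 9675} = \frac{1}{2 \left(-61\right) \frac{1}{167 + 211} - 9675} = \frac{1}{2 \left(-61\right) \frac{1}{378} - 9675} = \frac{1}{- \frac{61}{189} - 9675} = \frac{1}{- \frac{1828636}{189}} = - \frac{189}{1828636}$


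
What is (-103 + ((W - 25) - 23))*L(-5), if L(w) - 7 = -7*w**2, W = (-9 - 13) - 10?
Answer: 30744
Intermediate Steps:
W = -32 (W = -22 - 10 = -32)
L(w) = 7 - 7*w**2
(-103 + ((W - 25) - 23))*L(-5) = (-103 + ((-32 - 25) - 23))*(7 - 7*(-5)**2) = (-103 + (-57 - 23))*(7 - 7*25) = (-103 - 80)*(7 - 175) = -183*(-168) = 30744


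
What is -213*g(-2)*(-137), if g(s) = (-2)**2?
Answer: 116724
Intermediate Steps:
g(s) = 4
-213*g(-2)*(-137) = -213*4*(-137) = -852*(-137) = 116724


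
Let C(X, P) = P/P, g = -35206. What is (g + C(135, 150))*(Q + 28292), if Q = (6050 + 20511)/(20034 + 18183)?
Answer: -12688608689875/12739 ≈ -9.9604e+8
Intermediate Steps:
C(X, P) = 1
Q = 26561/38217 ≈ 0.69500
(g + C(135, 150))*(Q + 28292) = (-35206 + 1)*(26561/38217 + 28292) = -35205*1081261925/38217 = -12688608689875/12739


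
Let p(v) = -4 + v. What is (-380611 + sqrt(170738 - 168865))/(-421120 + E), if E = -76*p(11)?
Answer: 4943/5476 - sqrt(1873)/421652 ≈ 0.90256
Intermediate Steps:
E = -532 (E = -76*(-4 + 11) = -76*7 = -532)
(-380611 + sqrt(170738 - 168865))/(-421120 + E) = (-380611 + sqrt(170738 - 168865))/(-421120 - 532) = (-380611 + sqrt(1873))/(-421652) = (-380611 + sqrt(1873))*(-1/421652) = 4943/5476 - sqrt(1873)/421652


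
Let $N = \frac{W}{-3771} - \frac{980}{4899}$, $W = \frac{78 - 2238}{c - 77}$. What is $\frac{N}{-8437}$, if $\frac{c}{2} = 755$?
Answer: $\frac{53385700}{2256124266591} \approx 2.3663 \cdot 10^{-5}$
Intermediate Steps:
$c = 1510$ ($c = 2 \cdot 755 = 1510$)
$W = - \frac{2160}{1433}$ ($W = \frac{78 - 2238}{1510 - 77} = - \frac{2160}{1433} \approx -1.5073$)
$N = - \frac{587242700}{2941491873}$ ($N = - \frac{2160}{1433 \left(-3771\right)} - \frac{980}{4899} = \left(- \frac{2160}{1433}\right) \left(- \frac{1}{3771}\right) - \frac{980}{4899} = \frac{240}{600427} - \frac{980}{4899} = - \frac{587242700}{2941491873} \approx -0.19964$)
$\frac{N}{-8437} = - \frac{587242700}{2941491873 \left(-8437\right)} = \left(- \frac{587242700}{2941491873}\right) \left(- \frac{1}{8437}\right) = \frac{53385700}{2256124266591}$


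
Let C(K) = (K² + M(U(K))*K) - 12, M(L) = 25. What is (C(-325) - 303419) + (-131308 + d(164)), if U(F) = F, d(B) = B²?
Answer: -310343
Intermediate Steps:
C(K) = -12 + K² + 25*K (C(K) = (K² + 25*K) - 12 = -12 + K² + 25*K)
(C(-325) - 303419) + (-131308 + d(164)) = ((-12 + (-325)² + 25*(-325)) - 303419) + (-131308 + 164²) = ((-12 + 105625 - 8125) - 303419) + (-131308 + 26896) = (97488 - 303419) - 104412 = -205931 - 104412 = -310343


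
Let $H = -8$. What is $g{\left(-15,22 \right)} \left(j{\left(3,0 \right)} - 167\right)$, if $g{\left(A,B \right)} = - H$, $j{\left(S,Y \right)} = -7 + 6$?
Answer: $-1344$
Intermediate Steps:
$j{\left(S,Y \right)} = -1$
$g{\left(A,B \right)} = 8$ ($g{\left(A,B \right)} = \left(-1\right) \left(-8\right) = 8$)
$g{\left(-15,22 \right)} \left(j{\left(3,0 \right)} - 167\right) = 8 \left(-1 - 167\right) = 8 \left(-168\right) = -1344$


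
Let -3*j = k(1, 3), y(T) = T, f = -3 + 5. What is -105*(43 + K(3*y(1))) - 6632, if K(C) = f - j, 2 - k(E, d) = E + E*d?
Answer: -11287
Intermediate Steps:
f = 2
k(E, d) = 2 - E - E*d (k(E, d) = 2 - (E + E*d) = 2 + (-E - E*d) = 2 - E - E*d)
j = ⅔ (j = -(2 - 1*1 - 1*1*3)/3 = -(2 - 1 - 3)/3 = -⅓*(-2) = ⅔ ≈ 0.66667)
K(C) = 4/3 (K(C) = 2 - 1*⅔ = 2 - ⅔ = 4/3)
-105*(43 + K(3*y(1))) - 6632 = -105*(43 + 4/3) - 6632 = -105*133/3 - 6632 = -4655 - 6632 = -11287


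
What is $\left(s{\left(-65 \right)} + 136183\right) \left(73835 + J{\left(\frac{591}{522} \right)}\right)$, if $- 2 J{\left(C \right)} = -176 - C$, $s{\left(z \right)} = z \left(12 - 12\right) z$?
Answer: $\frac{3503362284383}{348} \approx 1.0067 \cdot 10^{10}$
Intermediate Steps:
$s{\left(z \right)} = 0$ ($s{\left(z \right)} = z 0 z = 0 z = 0$)
$J{\left(C \right)} = 88 + \frac{C}{2}$ ($J{\left(C \right)} = - \frac{-176 - C}{2} = 88 + \frac{C}{2}$)
$\left(s{\left(-65 \right)} + 136183\right) \left(73835 + J{\left(\frac{591}{522} \right)}\right) = \left(0 + 136183\right) \left(73835 + \left(88 + \frac{591 \cdot \frac{1}{522}}{2}\right)\right) = 136183 \left(73835 + \left(88 + \frac{591 \cdot \frac{1}{522}}{2}\right)\right) = 136183 \left(73835 + \left(88 + \frac{1}{2} \cdot \frac{197}{174}\right)\right) = 136183 \left(73835 + \left(88 + \frac{197}{348}\right)\right) = 136183 \left(73835 + \frac{30821}{348}\right) = 136183 \cdot \frac{25725401}{348} = \frac{3503362284383}{348}$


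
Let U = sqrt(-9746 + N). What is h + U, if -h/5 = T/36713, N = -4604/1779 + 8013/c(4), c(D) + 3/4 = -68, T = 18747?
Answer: -93735/36713 + I*sqrt(94445345299602)/97845 ≈ -2.5532 + 99.323*I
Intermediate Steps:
c(D) = -275/4 (c(D) = -3/4 - 68 = -275/4)
N = -58286608/489225 (N = -4604/1779 + 8013/(-275/4) = -4604*1/1779 + 8013*(-4/275) = -4604/1779 - 32052/275 = -58286608/489225 ≈ -119.14)
h = -93735/36713 ≈ -2.5532
U = I*sqrt(94445345299602)/97845 (U = sqrt(-9746 - 58286608/489225) = sqrt(-4826273458/489225) = I*sqrt(94445345299602)/97845 ≈ 99.323*I)
h + U = -93735/36713 + I*sqrt(94445345299602)/97845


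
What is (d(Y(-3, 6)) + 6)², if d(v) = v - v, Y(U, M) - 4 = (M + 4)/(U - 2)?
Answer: 36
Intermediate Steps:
Y(U, M) = 4 + (4 + M)/(-2 + U) (Y(U, M) = 4 + (M + 4)/(U - 2) = 4 + (4 + M)/(-2 + U))
d(v) = 0
(d(Y(-3, 6)) + 6)² = (0 + 6)² = 6² = 36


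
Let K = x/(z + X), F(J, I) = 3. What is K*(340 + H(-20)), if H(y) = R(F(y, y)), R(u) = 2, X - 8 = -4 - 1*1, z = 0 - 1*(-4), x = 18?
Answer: 6156/7 ≈ 879.43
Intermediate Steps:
z = 4 (z = 0 + 4 = 4)
X = 3 (X = 8 + (-4 - 1*1) = 8 + (-4 - 1) = 8 - 5 = 3)
K = 18/7 (K = 18/(4 + 3) = 18/7 ≈ 2.5714)
H(y) = 2
K*(340 + H(-20)) = 18*(340 + 2)/7 = (18/7)*342 = 6156/7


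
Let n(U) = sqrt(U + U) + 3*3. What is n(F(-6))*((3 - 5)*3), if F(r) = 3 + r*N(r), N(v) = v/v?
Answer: -54 - 6*I*sqrt(6) ≈ -54.0 - 14.697*I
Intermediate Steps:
N(v) = 1
F(r) = 3 + r (F(r) = 3 + r*1 = 3 + r)
n(U) = 9 + sqrt(2)*sqrt(U) (n(U) = sqrt(2*U) + 9 = sqrt(2)*sqrt(U) + 9 = 9 + sqrt(2)*sqrt(U))
n(F(-6))*((3 - 5)*3) = (9 + sqrt(2)*sqrt(3 - 6))*((3 - 5)*3) = (9 + sqrt(2)*sqrt(-3))*(-2*3) = (9 + sqrt(2)*(I*sqrt(3)))*(-6) = (9 + I*sqrt(6))*(-6) = -54 - 6*I*sqrt(6)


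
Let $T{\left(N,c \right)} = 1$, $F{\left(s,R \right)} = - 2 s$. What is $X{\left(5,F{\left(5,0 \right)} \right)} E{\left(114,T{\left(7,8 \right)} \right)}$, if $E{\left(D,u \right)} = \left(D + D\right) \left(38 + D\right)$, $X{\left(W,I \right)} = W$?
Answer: $173280$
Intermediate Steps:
$E{\left(D,u \right)} = 2 D \left(38 + D\right)$
$X{\left(5,F{\left(5,0 \right)} \right)} E{\left(114,T{\left(7,8 \right)} \right)} = 5 \cdot 2 \cdot 114 \left(38 + 114\right) = 5 \cdot 2 \cdot 114 \cdot 152 = 5 \cdot 34656 = 173280$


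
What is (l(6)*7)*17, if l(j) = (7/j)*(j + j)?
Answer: 1666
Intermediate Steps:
l(j) = 14 (l(j) = (7/j)*(2*j) = 14)
(l(6)*7)*17 = (14*7)*17 = 98*17 = 1666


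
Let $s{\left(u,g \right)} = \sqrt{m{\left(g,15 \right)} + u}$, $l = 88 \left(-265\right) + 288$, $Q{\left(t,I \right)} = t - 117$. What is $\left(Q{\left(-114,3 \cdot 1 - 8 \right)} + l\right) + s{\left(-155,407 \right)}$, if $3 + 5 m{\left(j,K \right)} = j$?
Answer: $-23263 + \frac{i \sqrt{1855}}{5} \approx -23263.0 + 8.6139 i$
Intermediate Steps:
$m{\left(j,K \right)} = - \frac{3}{5} + \frac{j}{5}$
$Q{\left(t,I \right)} = -117 + t$ ($Q{\left(t,I \right)} = t - 117 = -117 + t$)
$l = -23032$ ($l = -23320 + 288 = -23032$)
$s{\left(u,g \right)} = \sqrt{- \frac{3}{5} + u + \frac{g}{5}}$ ($s{\left(u,g \right)} = \sqrt{\left(- \frac{3}{5} + \frac{g}{5}\right) + u} = \sqrt{- \frac{3}{5} + u + \frac{g}{5}}$)
$\left(Q{\left(-114,3 \cdot 1 - 8 \right)} + l\right) + s{\left(-155,407 \right)} = \left(\left(-117 - 114\right) - 23032\right) + \frac{\sqrt{-15 + 5 \cdot 407 + 25 \left(-155\right)}}{5} = \left(-231 - 23032\right) + \frac{\sqrt{-15 + 2035 - 3875}}{5} = -23263 + \frac{\sqrt{-1855}}{5} = -23263 + \frac{i \sqrt{1855}}{5}$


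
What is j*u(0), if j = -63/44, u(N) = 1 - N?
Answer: -63/44 ≈ -1.4318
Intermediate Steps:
j = -63/44 (j = -63*1/44 = -63/44 ≈ -1.4318)
j*u(0) = -63*(1 - 1*0)/44 = -63*(1 + 0)/44 = -63/44*1 = -63/44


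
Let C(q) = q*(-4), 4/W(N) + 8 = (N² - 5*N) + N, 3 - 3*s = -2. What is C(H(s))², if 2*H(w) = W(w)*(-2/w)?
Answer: 186624/286225 ≈ 0.65202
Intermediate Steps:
s = 5/3 (s = 1 - ⅓*(-2) = 1 + ⅔ = 5/3 ≈ 1.6667)
W(N) = 4/(-8 + N² - 4*N) (W(N) = 4/(-8 + ((N² - 5*N) + N)) = 4/(-8 + (N² - 4*N)) = 4/(-8 + N² - 4*N))
H(w) = -4/(w*(-8 + w² - 4*w)) (H(w) = ((4/(-8 + w² - 4*w))*(-2/w))/2 = (-8/(w*(-8 + w² - 4*w)))/2 = -4/(w*(-8 + w² - 4*w)))
C(q) = -4*q
C(H(s))² = (-16/(5/3*(8 - (5/3)² + 4*(5/3))))² = (-16*3/(5*(8 - 1*25/9 + 20/3)))² = (-16*3/(5*(8 - 25/9 + 20/3)))² = (-16*3/(5*107/9))² = (-16*3*9/(5*107))² = (-4*108/535)² = (-432/535)² = 186624/286225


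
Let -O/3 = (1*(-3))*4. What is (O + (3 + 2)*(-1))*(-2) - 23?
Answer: -85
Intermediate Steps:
O = 36 (O = -3*1*(-3)*4 = -(-9)*4 = -3*(-12) = 36)
(O + (3 + 2)*(-1))*(-2) - 23 = (36 + (3 + 2)*(-1))*(-2) - 23 = (36 + 5*(-1))*(-2) - 23 = (36 - 5)*(-2) - 23 = 31*(-2) - 23 = -62 - 23 = -85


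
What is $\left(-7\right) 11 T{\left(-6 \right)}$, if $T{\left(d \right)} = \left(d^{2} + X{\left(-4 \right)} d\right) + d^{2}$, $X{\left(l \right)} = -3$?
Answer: $-6930$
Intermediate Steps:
$T{\left(d \right)} = - 3 d + 2 d^{2}$ ($T{\left(d \right)} = \left(d^{2} - 3 d\right) + d^{2} = - 3 d + 2 d^{2}$)
$\left(-7\right) 11 T{\left(-6 \right)} = \left(-7\right) 11 \left(- 6 \left(-3 + 2 \left(-6\right)\right)\right) = - 77 \left(- 6 \left(-3 - 12\right)\right) = - 77 \left(\left(-6\right) \left(-15\right)\right) = \left(-77\right) 90 = -6930$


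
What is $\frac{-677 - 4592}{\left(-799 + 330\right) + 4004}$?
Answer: $- \frac{5269}{3535} \approx -1.4905$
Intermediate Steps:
$\frac{-677 - 4592}{\left(-799 + 330\right) + 4004} = - \frac{5269}{-469 + 4004} = - \frac{5269}{3535}$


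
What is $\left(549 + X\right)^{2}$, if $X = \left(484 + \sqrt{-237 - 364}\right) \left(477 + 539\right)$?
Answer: $241732011993 + 1000339376 i \sqrt{601} \approx 2.4173 \cdot 10^{11} + 2.4524 \cdot 10^{10} i$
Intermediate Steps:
$X = 491744 + 1016 i \sqrt{601}$ ($X = \left(484 + \sqrt{-601}\right) 1016 = \left(484 + i \sqrt{601}\right) 1016 = 491744 + 1016 i \sqrt{601} \approx 4.9174 \cdot 10^{5} + 24908.0 i$)
$\left(549 + X\right)^{2} = \left(549 + \left(491744 + 1016 i \sqrt{601}\right)\right)^{2} = \left(492293 + 1016 i \sqrt{601}\right)^{2}$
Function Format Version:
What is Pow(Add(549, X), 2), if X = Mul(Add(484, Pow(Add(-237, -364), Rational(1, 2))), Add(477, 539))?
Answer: Add(241732011993, Mul(1000339376, I, Pow(601, Rational(1, 2)))) ≈ Add(2.4173e+11, Mul(2.4524e+10, I))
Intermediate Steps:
X = Add(491744, Mul(1016, I, Pow(601, Rational(1, 2)))) (X = Mul(Add(484, Pow(-601, Rational(1, 2))), 1016) = Mul(Add(484, Mul(I, Pow(601, Rational(1, 2)))), 1016) = Add(491744, Mul(1016, I, Pow(601, Rational(1, 2)))) ≈ Add(4.9174e+5, Mul(24908., I)))
Pow(Add(549, X), 2) = Pow(Add(549, Add(491744, Mul(1016, I, Pow(601, Rational(1, 2))))), 2) = Pow(Add(492293, Mul(1016, I, Pow(601, Rational(1, 2)))), 2)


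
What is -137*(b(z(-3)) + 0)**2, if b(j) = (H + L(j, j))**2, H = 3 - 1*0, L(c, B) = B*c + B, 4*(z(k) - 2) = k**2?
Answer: -3685875485625/65536 ≈ -5.6242e+7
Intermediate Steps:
z(k) = 2 + k**2/4
L(c, B) = B + B*c
H = 3 (H = 3 + 0 = 3)
b(j) = (3 + j*(1 + j))**2
-137*(b(z(-3)) + 0)**2 = -137*((3 + (2 + (1/4)*(-3)**2)*(1 + (2 + (1/4)*(-3)**2)))**2 + 0)**2 = -137*((3 + (2 + (1/4)*9)*(1 + (2 + (1/4)*9)))**2 + 0)**2 = -137*((3 + (2 + 9/4)*(1 + (2 + 9/4)))**2 + 0)**2 = -137*((3 + 17*(1 + 17/4)/4)**2 + 0)**2 = -137*((3 + (17/4)*(21/4))**2 + 0)**2 = -137*((3 + 357/16)**2 + 0)**2 = -137*((405/16)**2 + 0)**2 = -137*(164025/256 + 0)**2 = -137*(164025/256)**2 = -137*26904200625/65536 = -3685875485625/65536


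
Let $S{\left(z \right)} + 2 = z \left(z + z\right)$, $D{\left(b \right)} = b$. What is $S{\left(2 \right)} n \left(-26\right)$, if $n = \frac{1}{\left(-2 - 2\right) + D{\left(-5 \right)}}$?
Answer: $\frac{52}{3} \approx 17.333$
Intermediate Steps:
$S{\left(z \right)} = -2 + 2 z^{2}$ ($S{\left(z \right)} = -2 + z \left(z + z\right) = -2 + z 2 z = -2 + 2 z^{2}$)
$n = - \frac{1}{9}$ ($n = \frac{1}{\left(-2 - 2\right) - 5} = \frac{1}{-4 - 5} = \frac{1}{-9} = - \frac{1}{9} \approx -0.11111$)
$S{\left(2 \right)} n \left(-26\right) = \left(-2 + 2 \cdot 2^{2}\right) \left(- \frac{1}{9}\right) \left(-26\right) = \left(-2 + 2 \cdot 4\right) \left(- \frac{1}{9}\right) \left(-26\right) = \left(-2 + 8\right) \left(- \frac{1}{9}\right) \left(-26\right) = 6 \left(- \frac{1}{9}\right) \left(-26\right) = \left(- \frac{2}{3}\right) \left(-26\right) = \frac{52}{3}$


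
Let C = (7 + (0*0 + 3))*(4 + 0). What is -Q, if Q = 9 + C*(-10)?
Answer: 391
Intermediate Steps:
C = 40 (C = (7 + (0 + 3))*4 = (7 + 3)*4 = 10*4 = 40)
Q = -391 (Q = 9 + 40*(-10) = 9 - 400 = -391)
-Q = -1*(-391) = 391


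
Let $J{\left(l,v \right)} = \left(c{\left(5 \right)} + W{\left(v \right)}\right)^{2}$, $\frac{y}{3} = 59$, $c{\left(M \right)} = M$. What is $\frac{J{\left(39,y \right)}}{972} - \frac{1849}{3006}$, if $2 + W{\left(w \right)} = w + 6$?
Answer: $\frac{315427}{9018} \approx 34.977$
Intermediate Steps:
$W{\left(w \right)} = 4 + w$ ($W{\left(w \right)} = -2 + \left(w + 6\right) = -2 + \left(6 + w\right) = 4 + w$)
$y = 177$ ($y = 3 \cdot 59 = 177$)
$J{\left(l,v \right)} = \left(9 + v\right)^{2}$ ($J{\left(l,v \right)} = \left(5 + \left(4 + v\right)\right)^{2} = \left(9 + v\right)^{2}$)
$\frac{J{\left(39,y \right)}}{972} - \frac{1849}{3006} = \frac{\left(9 + 177\right)^{2}}{972} - \frac{1849}{3006} = 186^{2} \cdot \frac{1}{972} - \frac{1849}{3006} = 34596 \cdot \frac{1}{972} - \frac{1849}{3006} = \frac{961}{27} - \frac{1849}{3006} = \frac{315427}{9018}$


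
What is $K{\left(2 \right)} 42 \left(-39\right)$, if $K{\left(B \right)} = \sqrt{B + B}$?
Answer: $-3276$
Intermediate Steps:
$K{\left(B \right)} = \sqrt{2} \sqrt{B}$ ($K{\left(B \right)} = \sqrt{2 B} = \sqrt{2} \sqrt{B}$)
$K{\left(2 \right)} 42 \left(-39\right) = \sqrt{2} \sqrt{2} \cdot 42 \left(-39\right) = 2 \cdot 42 \left(-39\right) = 84 \left(-39\right) = -3276$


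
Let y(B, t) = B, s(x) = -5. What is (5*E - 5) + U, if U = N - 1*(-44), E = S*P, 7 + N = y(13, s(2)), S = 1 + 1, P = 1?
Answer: 55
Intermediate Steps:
S = 2
N = 6 (N = -7 + 13 = 6)
E = 2 (E = 2*1 = 2)
U = 50 (U = 6 - 1*(-44) = 6 + 44 = 50)
(5*E - 5) + U = (5*2 - 5) + 50 = (10 - 5) + 50 = 5 + 50 = 55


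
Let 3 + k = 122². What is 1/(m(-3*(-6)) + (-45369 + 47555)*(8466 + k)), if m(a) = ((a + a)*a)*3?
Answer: 1/51038486 ≈ 1.9593e-8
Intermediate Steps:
k = 14881 (k = -3 + 122² = -3 + 14884 = 14881)
m(a) = 6*a² (m(a) = ((2*a)*a)*3 = (2*a²)*3 = 6*a²)
1/(m(-3*(-6)) + (-45369 + 47555)*(8466 + k)) = 1/(6*(-3*(-6))² + (-45369 + 47555)*(8466 + 14881)) = 1/(6*18² + 2186*23347) = 1/(6*324 + 51036542) = 1/(1944 + 51036542) = 1/51038486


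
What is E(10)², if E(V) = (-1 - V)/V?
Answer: 121/100 ≈ 1.2100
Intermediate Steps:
E(V) = (-1 - V)/V
E(10)² = ((-1 - 1*10)/10)² = ((-1 - 10)/10)² = ((⅒)*(-11))² = (-11/10)² = 121/100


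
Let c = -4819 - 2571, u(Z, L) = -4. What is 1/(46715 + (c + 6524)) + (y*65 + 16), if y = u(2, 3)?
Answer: -11187155/45849 ≈ -244.00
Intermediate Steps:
c = -7390
y = -4
1/(46715 + (c + 6524)) + (y*65 + 16) = 1/(46715 + (-7390 + 6524)) + (-4*65 + 16) = 1/(46715 - 866) + (-260 + 16) = 1/45849 - 244 = -11187155/45849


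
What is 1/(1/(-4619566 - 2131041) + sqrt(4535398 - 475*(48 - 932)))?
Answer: 6750607/225816373140235592801 + 45570694868449*sqrt(4955298)/225816373140235592801 ≈ 0.00044923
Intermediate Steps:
1/(1/(-4619566 - 2131041) + sqrt(4535398 - 475*(48 - 932))) = 1/(1/(-6750607) + sqrt(4535398 - 475*(-884))) = 1/(-1/6750607 + sqrt(4535398 + 419900)) = 1/(-1/6750607 + sqrt(4955298))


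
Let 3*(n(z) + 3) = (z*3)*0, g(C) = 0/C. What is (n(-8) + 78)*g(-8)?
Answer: 0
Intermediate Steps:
g(C) = 0
n(z) = -3 (n(z) = -3 + ((z*3)*0)/3 = -3 + ((3*z)*0)/3 = -3 + (⅓)*0 = -3 + 0 = -3)
(n(-8) + 78)*g(-8) = (-3 + 78)*0 = 75*0 = 0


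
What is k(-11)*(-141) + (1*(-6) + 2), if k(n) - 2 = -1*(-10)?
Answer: -1696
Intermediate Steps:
k(n) = 12 (k(n) = 2 - 1*(-10) = 2 + 10 = 12)
k(-11)*(-141) + (1*(-6) + 2) = 12*(-141) + (1*(-6) + 2) = -1692 + (-6 + 2) = -1692 - 4 = -1696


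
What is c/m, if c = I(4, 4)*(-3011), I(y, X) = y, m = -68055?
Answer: 12044/68055 ≈ 0.17697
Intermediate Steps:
c = -12044 (c = 4*(-3011) = -12044)
c/m = -12044/(-68055) = -12044*(-1/68055) = 12044/68055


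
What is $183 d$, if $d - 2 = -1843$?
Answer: $-336903$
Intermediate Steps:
$d = -1841$ ($d = 2 - 1843 = -1841$)
$183 d = 183 \left(-1841\right) = -336903$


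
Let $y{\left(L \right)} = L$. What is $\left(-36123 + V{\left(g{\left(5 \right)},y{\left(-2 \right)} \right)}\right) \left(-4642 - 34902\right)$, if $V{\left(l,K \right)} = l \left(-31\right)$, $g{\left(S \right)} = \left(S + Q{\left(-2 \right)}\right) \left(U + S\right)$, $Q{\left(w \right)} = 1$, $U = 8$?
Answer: $1524065304$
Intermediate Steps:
$g{\left(S \right)} = \left(1 + S\right) \left(8 + S\right)$ ($g{\left(S \right)} = \left(S + 1\right) \left(8 + S\right) = \left(1 + S\right) \left(8 + S\right)$)
$V{\left(l,K \right)} = - 31 l$
$\left(-36123 + V{\left(g{\left(5 \right)},y{\left(-2 \right)} \right)}\right) \left(-4642 - 34902\right) = \left(-36123 - 31 \left(8 + 5^{2} + 9 \cdot 5\right)\right) \left(-4642 - 34902\right) = \left(-36123 - 31 \left(8 + 25 + 45\right)\right) \left(-39544\right) = \left(-36123 - 2418\right) \left(-39544\right) = \left(-38541\right) \left(-39544\right) = 1524065304$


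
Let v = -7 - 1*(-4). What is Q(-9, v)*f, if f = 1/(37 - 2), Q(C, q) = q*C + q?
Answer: 24/35 ≈ 0.68571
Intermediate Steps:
v = -3 (v = -7 + 4 = -3)
Q(C, q) = q + C*q (Q(C, q) = C*q + q = q + C*q)
f = 1/35 ≈ 0.028571
Q(-9, v)*f = -3*(1 - 9)*(1/35) = -3*(-8)*(1/35) = 24*(1/35) = 24/35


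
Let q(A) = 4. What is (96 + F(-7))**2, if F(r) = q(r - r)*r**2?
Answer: 85264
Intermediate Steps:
F(r) = 4*r**2
(96 + F(-7))**2 = (96 + 4*(-7)**2)**2 = (96 + 4*49)**2 = (96 + 196)**2 = 292**2 = 85264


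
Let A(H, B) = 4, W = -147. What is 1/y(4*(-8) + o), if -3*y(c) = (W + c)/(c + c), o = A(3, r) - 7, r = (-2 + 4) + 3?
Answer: -15/13 ≈ -1.1538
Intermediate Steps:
r = 5 (r = 2 + 3 = 5)
o = -3 (o = 4 - 7 = -3)
y(c) = -(-147 + c)/(6*c) (y(c) = -(-147 + c)/(3*(c + c)) = -(-147 + c)/(3*(2*c)) = -(-147 + c)*1/(2*c)/3 = -(-147 + c)/(6*c))
1/y(4*(-8) + o) = 1/((147 - (4*(-8) - 3))/(6*(4*(-8) - 3))) = 1/((147 - (-32 - 3))/(6*(-32 - 3))) = 1/((⅙)*(147 - 1*(-35))/(-35)) = 1/((⅙)*(-1/35)*(147 + 35)) = 1/((⅙)*(-1/35)*182) = 1/(-13/15) = -15/13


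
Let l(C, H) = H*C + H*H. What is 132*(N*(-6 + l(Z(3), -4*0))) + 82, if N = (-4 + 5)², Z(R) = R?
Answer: -710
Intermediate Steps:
l(C, H) = H² + C*H (l(C, H) = C*H + H² = H² + C*H)
N = 1 (N = 1² = 1)
132*(N*(-6 + l(Z(3), -4*0))) + 82 = 132*(1*(-6 + (-4*0)*(3 - 4*0))) + 82 = 132*(1*(-6 + 0*(3 + 0))) + 82 = 132*(1*(-6 + 0*3)) + 82 = 132*(1*(-6 + 0)) + 82 = 132*(1*(-6)) + 82 = 132*(-6) + 82 = -792 + 82 = -710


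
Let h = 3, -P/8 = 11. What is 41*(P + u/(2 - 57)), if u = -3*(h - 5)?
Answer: -198686/55 ≈ -3612.5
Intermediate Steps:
P = -88 (P = -8*11 = -88)
u = 6 (u = -3*(3 - 5) = -3*(-2) = 6)
41*(P + u/(2 - 57)) = 41*(-88 + 6/(2 - 57)) = 41*(-88 + 6/(-55)) = 41*(-88 + 6*(-1/55)) = 41*(-88 - 6/55) = 41*(-4846/55) = -198686/55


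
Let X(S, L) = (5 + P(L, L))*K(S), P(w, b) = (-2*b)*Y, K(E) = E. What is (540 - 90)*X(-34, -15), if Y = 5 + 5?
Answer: -4666500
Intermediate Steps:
Y = 10
P(w, b) = -20*b (P(w, b) = -2*b*10 = -20*b)
X(S, L) = S*(5 - 20*L) (X(S, L) = (5 - 20*L)*S = S*(5 - 20*L))
(540 - 90)*X(-34, -15) = (540 - 90)*(5*(-34)*(1 - 4*(-15))) = 450*(5*(-34)*(1 + 60)) = 450*(5*(-34)*61) = 450*(-10370) = -4666500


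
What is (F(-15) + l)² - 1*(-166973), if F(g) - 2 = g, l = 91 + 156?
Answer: 221729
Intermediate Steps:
l = 247
F(g) = 2 + g
(F(-15) + l)² - 1*(-166973) = ((2 - 15) + 247)² - 1*(-166973) = (-13 + 247)² + 166973 = 234² + 166973 = 54756 + 166973 = 221729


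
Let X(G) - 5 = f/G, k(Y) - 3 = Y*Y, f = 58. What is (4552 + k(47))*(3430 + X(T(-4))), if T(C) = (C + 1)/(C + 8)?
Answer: 68133772/3 ≈ 2.2711e+7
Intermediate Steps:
T(C) = (1 + C)/(8 + C)
k(Y) = 3 + Y² (k(Y) = 3 + Y*Y = 3 + Y²)
X(G) = 5 + 58/G
(4552 + k(47))*(3430 + X(T(-4))) = (4552 + (3 + 47²))*(3430 + (5 + 58/(((1 - 4)/(8 - 4))))) = (4552 + (3 + 2209))*(3430 + (5 + 58/((-3/4)))) = (4552 + 2212)*(3430 + (5 + 58/(((¼)*(-3))))) = 6764*(3430 + (5 + 58/(-¾))) = 6764*(3430 + (5 + 58*(-4/3))) = 6764*(3430 + (5 - 232/3)) = 6764*(3430 - 217/3) = 6764*(10073/3) = 68133772/3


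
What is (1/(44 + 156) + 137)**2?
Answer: 750814801/40000 ≈ 18770.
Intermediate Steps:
(1/(44 + 156) + 137)**2 = (1/200 + 137)**2 = (27401/200)**2 = 750814801/40000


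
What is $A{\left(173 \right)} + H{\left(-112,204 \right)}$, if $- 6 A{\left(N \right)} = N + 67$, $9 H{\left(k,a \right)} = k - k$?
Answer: $-40$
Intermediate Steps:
$H{\left(k,a \right)} = 0$ ($H{\left(k,a \right)} = \frac{k - k}{9} = \frac{1}{9} \cdot 0 = 0$)
$A{\left(N \right)} = - \frac{67}{6} - \frac{N}{6}$ ($A{\left(N \right)} = - \frac{N + 67}{6} = - \frac{67 + N}{6} = - \frac{67}{6} - \frac{N}{6}$)
$A{\left(173 \right)} + H{\left(-112,204 \right)} = \left(- \frac{67}{6} - \frac{173}{6}\right) + 0 = -40 + 0 = -40$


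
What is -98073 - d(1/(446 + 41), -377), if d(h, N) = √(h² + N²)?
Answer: -98073 - √33708592802/487 ≈ -98450.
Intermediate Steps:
d(h, N) = √(N² + h²)
-98073 - d(1/(446 + 41), -377) = -98073 - √((-377)² + (1/(446 + 41))²) = -98073 - √(142129 + (1/487)²) = -98073 - √(142129 + 1/237169) = -98073 - √(33708592802/237169) = -98073 - √33708592802/487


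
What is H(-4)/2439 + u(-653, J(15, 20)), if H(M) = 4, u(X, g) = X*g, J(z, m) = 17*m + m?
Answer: -573360116/2439 ≈ -2.3508e+5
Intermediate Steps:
J(z, m) = 18*m
H(-4)/2439 + u(-653, J(15, 20)) = 4/2439 - 11754*20 = 4*(1/2439) - 653*360 = 4/2439 - 235080 = -573360116/2439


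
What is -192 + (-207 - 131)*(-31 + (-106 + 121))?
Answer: 5216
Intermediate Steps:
-192 + (-207 - 131)*(-31 + (-106 + 121)) = -192 - 338*(-31 + 15) = -192 - 338*(-16) = -192 + 5408 = 5216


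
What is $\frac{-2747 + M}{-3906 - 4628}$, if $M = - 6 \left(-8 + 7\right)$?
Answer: $\frac{2741}{8534} \approx 0.32119$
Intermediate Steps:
$M = 6$ ($M = \left(-6\right) \left(-1\right) = 6$)
$\frac{-2747 + M}{-3906 - 4628} = \frac{-2747 + 6}{-3906 - 4628} = - \frac{2741}{-8534} = \left(-2741\right) \left(- \frac{1}{8534}\right) = \frac{2741}{8534}$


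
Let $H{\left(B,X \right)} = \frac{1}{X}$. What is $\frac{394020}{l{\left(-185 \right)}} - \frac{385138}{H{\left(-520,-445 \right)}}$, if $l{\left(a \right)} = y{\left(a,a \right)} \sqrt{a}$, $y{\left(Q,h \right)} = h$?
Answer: $171386410 + \frac{78804 i \sqrt{185}}{6845} \approx 1.7139 \cdot 10^{8} + 156.59 i$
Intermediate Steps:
$l{\left(a \right)} = a^{\frac{3}{2}}$ ($l{\left(a \right)} = a \sqrt{a} = a^{\frac{3}{2}}$)
$\frac{394020}{l{\left(-185 \right)}} - \frac{385138}{H{\left(-520,-445 \right)}} = \frac{394020}{\left(-185\right)^{\frac{3}{2}}} - \frac{385138}{\frac{1}{-445}} = \frac{394020}{\left(-185\right) i \sqrt{185}} - \frac{385138}{- \frac{1}{445}} = 394020 \frac{i \sqrt{185}}{34225} - -171386410 = \frac{78804 i \sqrt{185}}{6845} + 171386410 = 171386410 + \frac{78804 i \sqrt{185}}{6845}$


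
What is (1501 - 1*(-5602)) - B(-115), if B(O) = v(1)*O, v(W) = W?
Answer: 7218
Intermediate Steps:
B(O) = O (B(O) = 1*O = O)
(1501 - 1*(-5602)) - B(-115) = (1501 - 1*(-5602)) - 1*(-115) = (1501 + 5602) + 115 = 7103 + 115 = 7218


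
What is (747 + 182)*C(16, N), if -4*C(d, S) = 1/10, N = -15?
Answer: -929/40 ≈ -23.225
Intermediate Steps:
C(d, S) = -1/40 (C(d, S) = -1/4/10 = -1/4*1/10 = -1/40)
(747 + 182)*C(16, N) = (747 + 182)*(-1/40) = 929*(-1/40) = -929/40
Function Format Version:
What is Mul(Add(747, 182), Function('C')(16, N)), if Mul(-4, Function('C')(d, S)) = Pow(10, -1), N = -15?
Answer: Rational(-929, 40) ≈ -23.225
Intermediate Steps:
Function('C')(d, S) = Rational(-1, 40) (Function('C')(d, S) = Mul(Rational(-1, 4), Pow(10, -1)) = Mul(Rational(-1, 4), Rational(1, 10)) = Rational(-1, 40))
Mul(Add(747, 182), Function('C')(16, N)) = Mul(Add(747, 182), Rational(-1, 40)) = Mul(929, Rational(-1, 40)) = Rational(-929, 40)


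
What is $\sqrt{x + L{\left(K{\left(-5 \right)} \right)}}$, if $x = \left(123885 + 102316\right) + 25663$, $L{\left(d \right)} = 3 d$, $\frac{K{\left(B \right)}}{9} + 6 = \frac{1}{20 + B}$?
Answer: $\frac{\sqrt{6292595}}{5} \approx 501.7$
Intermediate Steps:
$K{\left(B \right)} = -54 + \frac{9}{20 + B}$
$x = 251864$ ($x = 226201 + 25663 = 251864$)
$\sqrt{x + L{\left(K{\left(-5 \right)} \right)}} = \sqrt{251864 + 3 \frac{9 \left(-119 - -30\right)}{20 - 5}} = \sqrt{251864 + 3 \frac{9 \left(-119 + 30\right)}{15}} = \sqrt{251864 + 3 \cdot 9 \cdot \frac{1}{15} \left(-89\right)} = \sqrt{251864 + 3 \left(- \frac{267}{5}\right)} = \sqrt{251864 - \frac{801}{5}} = \sqrt{\frac{1258519}{5}} = \frac{\sqrt{6292595}}{5}$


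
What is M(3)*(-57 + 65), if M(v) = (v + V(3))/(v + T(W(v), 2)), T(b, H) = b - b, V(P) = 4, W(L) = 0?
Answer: 56/3 ≈ 18.667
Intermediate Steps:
T(b, H) = 0
M(v) = (4 + v)/v (M(v) = (v + 4)/(v + 0) = (4 + v)/v)
M(3)*(-57 + 65) = ((4 + 3)/3)*(-57 + 65) = ((1/3)*7)*8 = (7/3)*8 = 56/3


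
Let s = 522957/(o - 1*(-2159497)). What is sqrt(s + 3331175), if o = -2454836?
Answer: 16*sqrt(1135007816637167)/295339 ≈ 1825.2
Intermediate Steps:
s = -522957/295339 (s = 522957/(-2454836 - 1*(-2159497)) = 522957/(-2454836 + 2159497) = 522957/(-295339) = 522957*(-1/295339) = -522957/295339 ≈ -1.7707)
sqrt(s + 3331175) = sqrt(-522957/295339 + 3331175) = sqrt(983825370368/295339) = 16*sqrt(1135007816637167)/295339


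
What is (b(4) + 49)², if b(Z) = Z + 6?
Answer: 3481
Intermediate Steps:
b(Z) = 6 + Z
(b(4) + 49)² = ((6 + 4) + 49)² = (10 + 49)² = 59² = 3481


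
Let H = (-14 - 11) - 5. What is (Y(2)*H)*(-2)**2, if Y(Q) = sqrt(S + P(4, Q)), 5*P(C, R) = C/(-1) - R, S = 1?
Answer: -24*I*sqrt(5) ≈ -53.666*I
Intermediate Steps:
P(C, R) = -C/5 - R/5 (P(C, R) = (C/(-1) - R)/5 = (C*(-1) - R)/5 = (-C - R)/5 = -C/5 - R/5)
H = -30 (H = -25 - 5 = -30)
Y(Q) = sqrt(1/5 - Q/5) (Y(Q) = sqrt(1 + (-1/5*4 - Q/5)) = sqrt(1 + (-4/5 - Q/5)) = sqrt(1/5 - Q/5))
(Y(2)*H)*(-2)**2 = ((sqrt(5 - 5*2)/5)*(-30))*(-2)**2 = ((sqrt(5 - 10)/5)*(-30))*4 = ((sqrt(-5)/5)*(-30))*4 = (((I*sqrt(5))/5)*(-30))*4 = ((I*sqrt(5)/5)*(-30))*4 = -6*I*sqrt(5)*4 = -24*I*sqrt(5)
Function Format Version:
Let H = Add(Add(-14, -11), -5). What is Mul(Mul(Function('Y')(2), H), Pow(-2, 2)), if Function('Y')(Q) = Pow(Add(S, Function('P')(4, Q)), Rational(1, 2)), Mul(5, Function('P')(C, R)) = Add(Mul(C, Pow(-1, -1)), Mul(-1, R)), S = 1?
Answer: Mul(-24, I, Pow(5, Rational(1, 2))) ≈ Mul(-53.666, I)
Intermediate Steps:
Function('P')(C, R) = Add(Mul(Rational(-1, 5), C), Mul(Rational(-1, 5), R)) (Function('P')(C, R) = Mul(Rational(1, 5), Add(Mul(C, Pow(-1, -1)), Mul(-1, R))) = Mul(Rational(1, 5), Add(Mul(C, -1), Mul(-1, R))) = Mul(Rational(1, 5), Add(Mul(-1, C), Mul(-1, R))) = Add(Mul(Rational(-1, 5), C), Mul(Rational(-1, 5), R)))
H = -30 (H = Add(-25, -5) = -30)
Function('Y')(Q) = Pow(Add(Rational(1, 5), Mul(Rational(-1, 5), Q)), Rational(1, 2)) (Function('Y')(Q) = Pow(Add(1, Add(Mul(Rational(-1, 5), 4), Mul(Rational(-1, 5), Q))), Rational(1, 2)) = Pow(Add(1, Add(Rational(-4, 5), Mul(Rational(-1, 5), Q))), Rational(1, 2)) = Pow(Add(Rational(1, 5), Mul(Rational(-1, 5), Q)), Rational(1, 2)))
Mul(Mul(Function('Y')(2), H), Pow(-2, 2)) = Mul(Mul(Mul(Rational(1, 5), Pow(Add(5, Mul(-5, 2)), Rational(1, 2))), -30), Pow(-2, 2)) = Mul(Mul(Mul(Rational(1, 5), Pow(Add(5, -10), Rational(1, 2))), -30), 4) = Mul(Mul(Mul(Rational(1, 5), Pow(-5, Rational(1, 2))), -30), 4) = Mul(Mul(Mul(Rational(1, 5), Mul(I, Pow(5, Rational(1, 2)))), -30), 4) = Mul(Mul(Mul(Rational(1, 5), I, Pow(5, Rational(1, 2))), -30), 4) = Mul(Mul(-6, I, Pow(5, Rational(1, 2))), 4) = Mul(-24, I, Pow(5, Rational(1, 2)))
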